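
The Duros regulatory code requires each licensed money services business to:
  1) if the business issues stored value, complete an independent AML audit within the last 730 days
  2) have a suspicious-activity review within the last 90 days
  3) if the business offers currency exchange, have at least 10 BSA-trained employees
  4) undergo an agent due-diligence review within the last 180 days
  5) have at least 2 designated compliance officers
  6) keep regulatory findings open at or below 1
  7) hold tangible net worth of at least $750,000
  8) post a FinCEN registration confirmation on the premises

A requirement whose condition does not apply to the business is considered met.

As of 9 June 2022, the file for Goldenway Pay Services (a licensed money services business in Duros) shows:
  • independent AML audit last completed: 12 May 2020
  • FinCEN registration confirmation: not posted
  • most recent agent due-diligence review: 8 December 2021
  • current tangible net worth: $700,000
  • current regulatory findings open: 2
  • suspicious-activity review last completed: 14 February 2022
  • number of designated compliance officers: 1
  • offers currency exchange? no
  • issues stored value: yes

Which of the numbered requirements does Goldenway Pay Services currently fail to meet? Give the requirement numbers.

1. condition 'issues stored value' holds; independent AML audit 758 days ago vs limit 730 → not met
2. suspicious-activity review 115 days ago vs limit 90 → not met
3. condition 'offers currency exchange' does not hold → requirement n/a → met
4. agent due-diligence review 183 days ago vs limit 180 → not met
5. designated compliance officers 1 < 2 → not met
6. regulatory findings open 2 > 1 → not met
7. tangible net worth $700,000 < $750,000 → not met
8. FinCEN registration confirmation absent → not met
Not met: 1, 2, 4, 5, 6, 7, 8

1, 2, 4, 5, 6, 7, 8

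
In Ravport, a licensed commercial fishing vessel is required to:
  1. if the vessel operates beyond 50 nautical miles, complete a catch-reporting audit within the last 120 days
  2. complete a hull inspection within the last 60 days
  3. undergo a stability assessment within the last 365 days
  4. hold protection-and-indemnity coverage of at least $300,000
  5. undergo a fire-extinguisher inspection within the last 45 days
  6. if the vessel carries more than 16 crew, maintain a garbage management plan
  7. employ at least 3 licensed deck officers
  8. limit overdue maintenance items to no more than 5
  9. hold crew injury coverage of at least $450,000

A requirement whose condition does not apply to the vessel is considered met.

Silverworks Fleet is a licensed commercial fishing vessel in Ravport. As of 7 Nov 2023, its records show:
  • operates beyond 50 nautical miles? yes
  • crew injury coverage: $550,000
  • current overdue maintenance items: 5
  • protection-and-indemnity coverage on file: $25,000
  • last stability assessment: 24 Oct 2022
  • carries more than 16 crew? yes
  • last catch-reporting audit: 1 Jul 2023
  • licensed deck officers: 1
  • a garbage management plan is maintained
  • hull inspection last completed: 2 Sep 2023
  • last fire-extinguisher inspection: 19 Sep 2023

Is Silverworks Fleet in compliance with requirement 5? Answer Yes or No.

5. fire-extinguisher inspection 49 days ago vs limit 45 → not met

No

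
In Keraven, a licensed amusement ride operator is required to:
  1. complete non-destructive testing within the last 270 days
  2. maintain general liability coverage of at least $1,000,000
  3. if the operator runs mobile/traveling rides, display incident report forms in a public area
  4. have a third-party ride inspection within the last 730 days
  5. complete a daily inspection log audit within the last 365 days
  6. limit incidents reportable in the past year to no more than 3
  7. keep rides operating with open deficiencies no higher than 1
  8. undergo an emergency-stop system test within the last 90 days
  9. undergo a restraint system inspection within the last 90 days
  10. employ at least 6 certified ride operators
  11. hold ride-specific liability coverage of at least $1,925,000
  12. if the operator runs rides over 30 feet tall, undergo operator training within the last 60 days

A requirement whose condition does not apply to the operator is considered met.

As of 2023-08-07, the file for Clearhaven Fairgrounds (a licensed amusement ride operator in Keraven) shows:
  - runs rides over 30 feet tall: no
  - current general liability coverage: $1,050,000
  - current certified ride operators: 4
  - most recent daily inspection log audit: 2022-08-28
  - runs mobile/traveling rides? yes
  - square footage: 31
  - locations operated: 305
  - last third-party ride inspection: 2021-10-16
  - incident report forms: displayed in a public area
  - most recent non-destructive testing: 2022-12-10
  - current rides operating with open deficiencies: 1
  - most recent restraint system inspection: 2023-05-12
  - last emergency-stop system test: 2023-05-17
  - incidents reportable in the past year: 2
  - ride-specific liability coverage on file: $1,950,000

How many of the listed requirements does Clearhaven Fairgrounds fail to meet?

1

1. non-destructive testing 240 days ago vs limit 270 → met
2. general liability coverage $1,050,000 ≥ $1,000,000 → met
3. condition 'runs mobile/traveling rides' holds; incident report forms present → met
4. third-party ride inspection 660 days ago vs limit 730 → met
5. daily inspection log audit 344 days ago vs limit 365 → met
6. incidents reportable in the past year 2 ≤ 3 → met
7. rides operating with open deficiencies 1 ≤ 1 → met
8. emergency-stop system test 82 days ago vs limit 90 → met
9. restraint system inspection 87 days ago vs limit 90 → met
10. certified ride operators 4 < 6 → not met
11. ride-specific liability coverage $1,950,000 ≥ $1,925,000 → met
12. condition 'runs rides over 30 feet tall' does not hold → requirement n/a → met
Not met: 1 of 12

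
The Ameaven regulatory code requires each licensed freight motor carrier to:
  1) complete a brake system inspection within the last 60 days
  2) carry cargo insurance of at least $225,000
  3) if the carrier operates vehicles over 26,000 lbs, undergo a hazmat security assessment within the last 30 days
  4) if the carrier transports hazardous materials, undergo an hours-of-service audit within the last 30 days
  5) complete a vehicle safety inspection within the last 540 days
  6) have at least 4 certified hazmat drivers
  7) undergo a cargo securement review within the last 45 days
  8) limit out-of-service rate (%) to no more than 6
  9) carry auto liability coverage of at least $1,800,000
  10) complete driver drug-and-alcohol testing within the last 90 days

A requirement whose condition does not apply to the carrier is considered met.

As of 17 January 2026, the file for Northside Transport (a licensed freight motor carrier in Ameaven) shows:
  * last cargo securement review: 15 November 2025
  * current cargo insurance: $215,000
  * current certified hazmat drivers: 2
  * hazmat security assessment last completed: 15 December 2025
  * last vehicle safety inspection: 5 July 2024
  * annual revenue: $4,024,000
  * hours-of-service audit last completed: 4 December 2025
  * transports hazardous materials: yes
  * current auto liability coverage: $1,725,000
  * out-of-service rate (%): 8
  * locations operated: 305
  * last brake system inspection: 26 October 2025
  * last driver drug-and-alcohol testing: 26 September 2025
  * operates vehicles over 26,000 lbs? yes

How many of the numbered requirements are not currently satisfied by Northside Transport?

10

1. brake system inspection 83 days ago vs limit 60 → not met
2. cargo insurance $215,000 < $225,000 → not met
3. condition 'operates vehicles over 26,000 lbs' holds; hazmat security assessment 33 days ago vs limit 30 → not met
4. condition 'transports hazardous materials' holds; hours-of-service audit 44 days ago vs limit 30 → not met
5. vehicle safety inspection 561 days ago vs limit 540 → not met
6. certified hazmat drivers 2 < 4 → not met
7. cargo securement review 63 days ago vs limit 45 → not met
8. out-of-service rate (%) 8 > 6 → not met
9. auto liability coverage $1,725,000 < $1,800,000 → not met
10. driver drug-and-alcohol testing 113 days ago vs limit 90 → not met
Not met: 10 of 10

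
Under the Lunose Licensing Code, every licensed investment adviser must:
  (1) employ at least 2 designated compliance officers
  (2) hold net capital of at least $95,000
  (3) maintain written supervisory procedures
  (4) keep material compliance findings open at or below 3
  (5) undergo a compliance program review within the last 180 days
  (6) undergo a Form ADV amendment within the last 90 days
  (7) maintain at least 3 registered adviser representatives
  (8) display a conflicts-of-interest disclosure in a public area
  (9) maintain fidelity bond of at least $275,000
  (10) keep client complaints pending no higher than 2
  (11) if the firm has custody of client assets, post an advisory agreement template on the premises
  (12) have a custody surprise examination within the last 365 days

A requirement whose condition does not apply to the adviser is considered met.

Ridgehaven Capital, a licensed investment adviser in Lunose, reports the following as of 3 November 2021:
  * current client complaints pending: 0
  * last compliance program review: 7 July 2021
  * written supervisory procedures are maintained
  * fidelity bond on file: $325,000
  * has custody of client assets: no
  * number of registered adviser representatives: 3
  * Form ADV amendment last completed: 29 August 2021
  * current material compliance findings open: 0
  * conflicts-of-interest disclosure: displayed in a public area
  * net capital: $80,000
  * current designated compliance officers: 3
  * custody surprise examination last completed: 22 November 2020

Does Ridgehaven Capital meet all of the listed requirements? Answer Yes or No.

1. designated compliance officers 3 ≥ 2 → met
2. net capital $80,000 < $95,000 → not met
3. written supervisory procedures present → met
4. material compliance findings open 0 ≤ 3 → met
5. compliance program review 119 days ago vs limit 180 → met
6. Form ADV amendment 66 days ago vs limit 90 → met
7. registered adviser representatives 3 ≥ 3 → met
8. conflicts-of-interest disclosure present → met
9. fidelity bond $325,000 ≥ $275,000 → met
10. client complaints pending 0 ≤ 2 → met
11. condition 'has custody of client assets' does not hold → requirement n/a → met
12. custody surprise examination 346 days ago vs limit 365 → met
Not met: 2

No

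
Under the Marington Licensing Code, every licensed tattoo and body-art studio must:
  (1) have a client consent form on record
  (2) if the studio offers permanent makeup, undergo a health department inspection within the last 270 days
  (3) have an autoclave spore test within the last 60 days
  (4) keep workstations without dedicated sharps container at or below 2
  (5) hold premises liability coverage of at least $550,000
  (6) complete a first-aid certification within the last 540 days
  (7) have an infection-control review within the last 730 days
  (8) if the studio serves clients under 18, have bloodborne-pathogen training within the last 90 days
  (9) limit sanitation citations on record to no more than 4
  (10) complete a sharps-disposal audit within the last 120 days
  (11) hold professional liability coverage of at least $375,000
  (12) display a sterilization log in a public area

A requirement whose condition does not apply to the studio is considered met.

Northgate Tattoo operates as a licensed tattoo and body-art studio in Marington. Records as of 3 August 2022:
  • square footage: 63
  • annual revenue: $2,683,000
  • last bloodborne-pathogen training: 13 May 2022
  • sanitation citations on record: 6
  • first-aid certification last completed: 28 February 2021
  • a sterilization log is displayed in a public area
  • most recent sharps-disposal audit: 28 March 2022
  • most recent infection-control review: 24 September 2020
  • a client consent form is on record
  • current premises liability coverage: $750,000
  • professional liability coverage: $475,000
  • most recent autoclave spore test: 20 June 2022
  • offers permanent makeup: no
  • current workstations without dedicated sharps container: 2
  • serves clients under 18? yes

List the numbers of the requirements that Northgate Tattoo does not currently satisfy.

1. client consent form present → met
2. condition 'offers permanent makeup' does not hold → requirement n/a → met
3. autoclave spore test 44 days ago vs limit 60 → met
4. workstations without dedicated sharps container 2 ≤ 2 → met
5. premises liability coverage $750,000 ≥ $550,000 → met
6. first-aid certification 521 days ago vs limit 540 → met
7. infection-control review 678 days ago vs limit 730 → met
8. condition 'serves clients under 18' holds; bloodborne-pathogen training 82 days ago vs limit 90 → met
9. sanitation citations on record 6 > 4 → not met
10. sharps-disposal audit 128 days ago vs limit 120 → not met
11. professional liability coverage $475,000 ≥ $375,000 → met
12. sterilization log present → met
Not met: 9, 10

9, 10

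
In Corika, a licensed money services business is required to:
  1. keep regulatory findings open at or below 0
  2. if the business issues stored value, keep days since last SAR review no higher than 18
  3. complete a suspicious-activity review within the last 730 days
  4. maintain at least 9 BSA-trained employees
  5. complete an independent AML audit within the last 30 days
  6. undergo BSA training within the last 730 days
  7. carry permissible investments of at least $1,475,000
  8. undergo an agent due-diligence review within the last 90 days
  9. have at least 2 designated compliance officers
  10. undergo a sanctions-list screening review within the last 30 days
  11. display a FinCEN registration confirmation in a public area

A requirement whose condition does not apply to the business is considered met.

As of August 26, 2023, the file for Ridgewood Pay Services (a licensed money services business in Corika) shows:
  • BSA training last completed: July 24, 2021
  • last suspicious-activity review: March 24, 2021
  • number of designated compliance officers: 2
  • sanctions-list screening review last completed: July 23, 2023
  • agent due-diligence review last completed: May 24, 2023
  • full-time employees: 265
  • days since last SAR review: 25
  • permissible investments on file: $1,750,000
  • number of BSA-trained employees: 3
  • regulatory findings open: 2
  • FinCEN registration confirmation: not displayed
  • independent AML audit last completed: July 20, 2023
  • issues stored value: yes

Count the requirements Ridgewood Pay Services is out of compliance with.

9

1. regulatory findings open 2 > 0 → not met
2. condition 'issues stored value' holds; days since last SAR review 25 > 18 → not met
3. suspicious-activity review 885 days ago vs limit 730 → not met
4. BSA-trained employees 3 < 9 → not met
5. independent AML audit 37 days ago vs limit 30 → not met
6. BSA training 763 days ago vs limit 730 → not met
7. permissible investments $1,750,000 ≥ $1,475,000 → met
8. agent due-diligence review 94 days ago vs limit 90 → not met
9. designated compliance officers 2 ≥ 2 → met
10. sanctions-list screening review 34 days ago vs limit 30 → not met
11. FinCEN registration confirmation absent → not met
Not met: 9 of 11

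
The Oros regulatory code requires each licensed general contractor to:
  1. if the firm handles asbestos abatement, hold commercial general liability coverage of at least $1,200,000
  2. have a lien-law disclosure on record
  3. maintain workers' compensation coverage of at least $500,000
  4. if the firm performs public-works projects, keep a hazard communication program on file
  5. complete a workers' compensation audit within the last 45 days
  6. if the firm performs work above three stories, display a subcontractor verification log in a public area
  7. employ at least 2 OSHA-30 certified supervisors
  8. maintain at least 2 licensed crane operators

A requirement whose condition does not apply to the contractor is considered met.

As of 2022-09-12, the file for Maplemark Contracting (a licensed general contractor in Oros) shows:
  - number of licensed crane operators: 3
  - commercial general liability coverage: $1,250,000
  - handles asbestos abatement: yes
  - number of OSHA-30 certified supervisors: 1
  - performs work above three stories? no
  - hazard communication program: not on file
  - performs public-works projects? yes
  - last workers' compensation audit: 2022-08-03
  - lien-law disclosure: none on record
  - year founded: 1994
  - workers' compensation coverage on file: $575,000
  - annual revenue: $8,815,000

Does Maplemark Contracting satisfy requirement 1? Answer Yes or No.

Yes

1. condition 'handles asbestos abatement' holds; commercial general liability coverage $1,250,000 ≥ $1,200,000 → met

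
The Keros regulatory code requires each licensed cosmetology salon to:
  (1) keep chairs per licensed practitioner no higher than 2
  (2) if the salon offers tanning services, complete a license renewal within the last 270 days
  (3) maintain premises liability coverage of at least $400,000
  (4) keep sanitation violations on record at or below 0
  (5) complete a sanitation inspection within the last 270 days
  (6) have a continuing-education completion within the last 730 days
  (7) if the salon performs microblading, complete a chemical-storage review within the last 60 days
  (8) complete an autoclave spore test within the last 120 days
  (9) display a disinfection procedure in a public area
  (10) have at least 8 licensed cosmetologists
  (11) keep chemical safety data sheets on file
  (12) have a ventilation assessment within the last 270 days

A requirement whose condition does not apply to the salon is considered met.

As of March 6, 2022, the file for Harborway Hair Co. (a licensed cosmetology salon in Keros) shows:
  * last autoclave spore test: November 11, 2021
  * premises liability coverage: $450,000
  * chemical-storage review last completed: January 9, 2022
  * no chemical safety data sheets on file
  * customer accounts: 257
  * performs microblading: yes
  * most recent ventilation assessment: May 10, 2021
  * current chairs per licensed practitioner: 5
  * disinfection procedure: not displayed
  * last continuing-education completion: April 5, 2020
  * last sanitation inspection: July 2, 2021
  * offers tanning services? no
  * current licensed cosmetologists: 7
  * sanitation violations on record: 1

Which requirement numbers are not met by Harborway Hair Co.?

1. chairs per licensed practitioner 5 > 2 → not met
2. condition 'offers tanning services' does not hold → requirement n/a → met
3. premises liability coverage $450,000 ≥ $400,000 → met
4. sanitation violations on record 1 > 0 → not met
5. sanitation inspection 247 days ago vs limit 270 → met
6. continuing-education completion 700 days ago vs limit 730 → met
7. condition 'performs microblading' holds; chemical-storage review 56 days ago vs limit 60 → met
8. autoclave spore test 115 days ago vs limit 120 → met
9. disinfection procedure absent → not met
10. licensed cosmetologists 7 < 8 → not met
11. chemical safety data sheets absent → not met
12. ventilation assessment 300 days ago vs limit 270 → not met
Not met: 1, 4, 9, 10, 11, 12

1, 4, 9, 10, 11, 12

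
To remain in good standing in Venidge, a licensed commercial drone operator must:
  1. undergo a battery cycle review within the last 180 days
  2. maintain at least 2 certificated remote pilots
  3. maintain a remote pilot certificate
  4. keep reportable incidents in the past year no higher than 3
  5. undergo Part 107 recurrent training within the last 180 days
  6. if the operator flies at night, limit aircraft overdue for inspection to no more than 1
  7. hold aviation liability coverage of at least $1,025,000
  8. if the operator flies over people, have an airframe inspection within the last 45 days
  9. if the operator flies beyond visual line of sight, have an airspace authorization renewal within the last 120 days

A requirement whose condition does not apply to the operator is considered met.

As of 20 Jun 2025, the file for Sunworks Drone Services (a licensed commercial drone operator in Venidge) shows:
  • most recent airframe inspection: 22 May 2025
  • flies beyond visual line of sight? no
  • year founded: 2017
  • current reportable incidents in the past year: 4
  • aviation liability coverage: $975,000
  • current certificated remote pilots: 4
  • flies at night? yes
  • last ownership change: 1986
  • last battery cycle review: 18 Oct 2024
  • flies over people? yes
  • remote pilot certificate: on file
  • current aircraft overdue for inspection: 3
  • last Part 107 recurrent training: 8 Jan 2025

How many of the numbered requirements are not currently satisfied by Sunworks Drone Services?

1. battery cycle review 245 days ago vs limit 180 → not met
2. certificated remote pilots 4 ≥ 2 → met
3. remote pilot certificate present → met
4. reportable incidents in the past year 4 > 3 → not met
5. Part 107 recurrent training 163 days ago vs limit 180 → met
6. condition 'flies at night' holds; aircraft overdue for inspection 3 > 1 → not met
7. aviation liability coverage $975,000 < $1,025,000 → not met
8. condition 'flies over people' holds; airframe inspection 29 days ago vs limit 45 → met
9. condition 'flies beyond visual line of sight' does not hold → requirement n/a → met
Not met: 4 of 9

4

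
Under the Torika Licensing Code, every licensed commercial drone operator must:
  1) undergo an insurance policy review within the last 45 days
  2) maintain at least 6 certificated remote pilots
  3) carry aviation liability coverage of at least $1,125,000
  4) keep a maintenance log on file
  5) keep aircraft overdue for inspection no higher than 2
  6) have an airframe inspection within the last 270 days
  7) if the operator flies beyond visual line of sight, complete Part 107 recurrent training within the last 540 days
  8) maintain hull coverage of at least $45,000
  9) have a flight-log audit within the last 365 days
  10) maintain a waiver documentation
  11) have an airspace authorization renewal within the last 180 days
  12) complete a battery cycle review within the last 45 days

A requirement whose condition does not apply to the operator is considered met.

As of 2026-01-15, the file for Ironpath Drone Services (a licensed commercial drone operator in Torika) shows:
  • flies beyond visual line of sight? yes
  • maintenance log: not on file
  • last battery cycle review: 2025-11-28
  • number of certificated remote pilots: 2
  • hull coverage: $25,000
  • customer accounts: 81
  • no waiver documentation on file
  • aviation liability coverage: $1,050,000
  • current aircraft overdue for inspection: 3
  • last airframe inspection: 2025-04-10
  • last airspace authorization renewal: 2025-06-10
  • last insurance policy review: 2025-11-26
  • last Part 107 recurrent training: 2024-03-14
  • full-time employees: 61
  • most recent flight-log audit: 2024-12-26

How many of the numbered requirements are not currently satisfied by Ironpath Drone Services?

12

1. insurance policy review 50 days ago vs limit 45 → not met
2. certificated remote pilots 2 < 6 → not met
3. aviation liability coverage $1,050,000 < $1,125,000 → not met
4. maintenance log absent → not met
5. aircraft overdue for inspection 3 > 2 → not met
6. airframe inspection 280 days ago vs limit 270 → not met
7. condition 'flies beyond visual line of sight' holds; Part 107 recurrent training 672 days ago vs limit 540 → not met
8. hull coverage $25,000 < $45,000 → not met
9. flight-log audit 385 days ago vs limit 365 → not met
10. waiver documentation absent → not met
11. airspace authorization renewal 219 days ago vs limit 180 → not met
12. battery cycle review 48 days ago vs limit 45 → not met
Not met: 12 of 12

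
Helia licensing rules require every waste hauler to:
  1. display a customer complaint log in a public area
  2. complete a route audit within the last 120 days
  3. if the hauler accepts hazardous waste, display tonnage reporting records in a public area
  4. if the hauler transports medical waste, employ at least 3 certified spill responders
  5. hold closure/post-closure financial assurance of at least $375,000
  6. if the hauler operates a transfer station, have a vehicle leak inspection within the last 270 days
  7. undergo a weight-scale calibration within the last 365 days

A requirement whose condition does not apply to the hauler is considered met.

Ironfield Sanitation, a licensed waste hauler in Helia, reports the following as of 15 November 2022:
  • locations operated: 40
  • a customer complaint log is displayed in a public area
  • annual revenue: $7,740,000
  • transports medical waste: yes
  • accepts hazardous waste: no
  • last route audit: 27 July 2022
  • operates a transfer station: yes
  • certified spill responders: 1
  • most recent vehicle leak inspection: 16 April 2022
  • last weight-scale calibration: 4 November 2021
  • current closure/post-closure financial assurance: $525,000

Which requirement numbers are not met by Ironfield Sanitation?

1. customer complaint log present → met
2. route audit 111 days ago vs limit 120 → met
3. condition 'accepts hazardous waste' does not hold → requirement n/a → met
4. condition 'transports medical waste' holds; certified spill responders 1 < 3 → not met
5. closure/post-closure financial assurance $525,000 ≥ $375,000 → met
6. condition 'operates a transfer station' holds; vehicle leak inspection 213 days ago vs limit 270 → met
7. weight-scale calibration 376 days ago vs limit 365 → not met
Not met: 4, 7

4, 7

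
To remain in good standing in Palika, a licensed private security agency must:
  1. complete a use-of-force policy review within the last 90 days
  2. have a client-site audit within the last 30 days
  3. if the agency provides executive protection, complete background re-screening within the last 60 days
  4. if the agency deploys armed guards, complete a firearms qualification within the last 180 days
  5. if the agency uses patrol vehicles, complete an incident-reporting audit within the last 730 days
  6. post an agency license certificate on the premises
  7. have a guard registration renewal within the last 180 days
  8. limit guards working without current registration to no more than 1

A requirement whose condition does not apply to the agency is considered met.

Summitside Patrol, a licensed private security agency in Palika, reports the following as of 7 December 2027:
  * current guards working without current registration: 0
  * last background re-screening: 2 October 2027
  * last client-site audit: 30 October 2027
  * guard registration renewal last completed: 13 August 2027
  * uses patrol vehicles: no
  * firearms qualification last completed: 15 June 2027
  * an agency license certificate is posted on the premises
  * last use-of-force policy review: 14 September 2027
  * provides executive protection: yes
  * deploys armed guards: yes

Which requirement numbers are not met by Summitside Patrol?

2, 3

1. use-of-force policy review 84 days ago vs limit 90 → met
2. client-site audit 38 days ago vs limit 30 → not met
3. condition 'provides executive protection' holds; background re-screening 66 days ago vs limit 60 → not met
4. condition 'deploys armed guards' holds; firearms qualification 175 days ago vs limit 180 → met
5. condition 'uses patrol vehicles' does not hold → requirement n/a → met
6. agency license certificate present → met
7. guard registration renewal 116 days ago vs limit 180 → met
8. guards working without current registration 0 ≤ 1 → met
Not met: 2, 3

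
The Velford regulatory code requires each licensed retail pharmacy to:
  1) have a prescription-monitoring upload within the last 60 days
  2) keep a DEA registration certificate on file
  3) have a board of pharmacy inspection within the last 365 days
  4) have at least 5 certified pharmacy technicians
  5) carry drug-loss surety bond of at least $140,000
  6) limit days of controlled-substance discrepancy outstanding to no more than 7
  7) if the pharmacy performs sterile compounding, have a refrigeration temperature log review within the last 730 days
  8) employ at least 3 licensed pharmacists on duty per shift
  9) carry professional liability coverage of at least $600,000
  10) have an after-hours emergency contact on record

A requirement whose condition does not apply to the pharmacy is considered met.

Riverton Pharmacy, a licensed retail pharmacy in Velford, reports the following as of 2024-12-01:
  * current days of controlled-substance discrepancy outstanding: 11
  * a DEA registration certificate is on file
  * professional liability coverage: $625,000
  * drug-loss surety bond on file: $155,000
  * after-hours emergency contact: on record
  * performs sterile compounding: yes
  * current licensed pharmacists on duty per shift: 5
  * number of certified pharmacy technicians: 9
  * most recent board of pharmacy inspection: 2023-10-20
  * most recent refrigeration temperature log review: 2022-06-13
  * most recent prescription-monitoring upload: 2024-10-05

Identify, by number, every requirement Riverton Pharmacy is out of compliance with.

3, 6, 7

1. prescription-monitoring upload 57 days ago vs limit 60 → met
2. DEA registration certificate present → met
3. board of pharmacy inspection 408 days ago vs limit 365 → not met
4. certified pharmacy technicians 9 ≥ 5 → met
5. drug-loss surety bond $155,000 ≥ $140,000 → met
6. days of controlled-substance discrepancy outstanding 11 > 7 → not met
7. condition 'performs sterile compounding' holds; refrigeration temperature log review 902 days ago vs limit 730 → not met
8. licensed pharmacists on duty per shift 5 ≥ 3 → met
9. professional liability coverage $625,000 ≥ $600,000 → met
10. after-hours emergency contact present → met
Not met: 3, 6, 7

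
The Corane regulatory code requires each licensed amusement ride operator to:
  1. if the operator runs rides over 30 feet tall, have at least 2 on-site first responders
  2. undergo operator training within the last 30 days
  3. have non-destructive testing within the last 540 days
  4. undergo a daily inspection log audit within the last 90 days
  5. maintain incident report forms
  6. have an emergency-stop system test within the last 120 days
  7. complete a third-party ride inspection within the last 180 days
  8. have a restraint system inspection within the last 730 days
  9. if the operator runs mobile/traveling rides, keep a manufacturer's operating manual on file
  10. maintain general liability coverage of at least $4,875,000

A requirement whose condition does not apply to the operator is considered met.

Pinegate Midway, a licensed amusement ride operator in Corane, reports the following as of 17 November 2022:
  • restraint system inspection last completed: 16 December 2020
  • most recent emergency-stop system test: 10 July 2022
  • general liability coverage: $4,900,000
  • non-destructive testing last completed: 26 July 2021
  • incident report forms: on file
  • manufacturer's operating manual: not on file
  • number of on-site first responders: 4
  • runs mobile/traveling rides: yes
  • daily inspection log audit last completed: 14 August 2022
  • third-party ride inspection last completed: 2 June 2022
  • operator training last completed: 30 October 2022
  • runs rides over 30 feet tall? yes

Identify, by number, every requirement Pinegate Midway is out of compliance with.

4, 6, 9

1. condition 'runs rides over 30 feet tall' holds; on-site first responders 4 ≥ 2 → met
2. operator training 18 days ago vs limit 30 → met
3. non-destructive testing 479 days ago vs limit 540 → met
4. daily inspection log audit 95 days ago vs limit 90 → not met
5. incident report forms present → met
6. emergency-stop system test 130 days ago vs limit 120 → not met
7. third-party ride inspection 168 days ago vs limit 180 → met
8. restraint system inspection 701 days ago vs limit 730 → met
9. condition 'runs mobile/traveling rides' holds; manufacturer's operating manual absent → not met
10. general liability coverage $4,900,000 ≥ $4,875,000 → met
Not met: 4, 6, 9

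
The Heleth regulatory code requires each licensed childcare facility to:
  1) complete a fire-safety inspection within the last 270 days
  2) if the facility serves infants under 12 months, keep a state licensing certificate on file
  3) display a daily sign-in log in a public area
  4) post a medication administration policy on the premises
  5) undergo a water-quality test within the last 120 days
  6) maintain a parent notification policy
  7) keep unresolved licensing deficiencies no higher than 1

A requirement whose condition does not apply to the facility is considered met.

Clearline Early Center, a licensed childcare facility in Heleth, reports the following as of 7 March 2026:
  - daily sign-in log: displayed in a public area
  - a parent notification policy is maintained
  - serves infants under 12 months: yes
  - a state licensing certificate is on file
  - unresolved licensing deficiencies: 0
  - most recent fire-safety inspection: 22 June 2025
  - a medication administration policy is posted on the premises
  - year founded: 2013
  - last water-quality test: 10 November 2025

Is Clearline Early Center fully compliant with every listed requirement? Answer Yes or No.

Yes

1. fire-safety inspection 258 days ago vs limit 270 → met
2. condition 'serves infants under 12 months' holds; state licensing certificate present → met
3. daily sign-in log present → met
4. medication administration policy present → met
5. water-quality test 117 days ago vs limit 120 → met
6. parent notification policy present → met
7. unresolved licensing deficiencies 0 ≤ 1 → met
All met.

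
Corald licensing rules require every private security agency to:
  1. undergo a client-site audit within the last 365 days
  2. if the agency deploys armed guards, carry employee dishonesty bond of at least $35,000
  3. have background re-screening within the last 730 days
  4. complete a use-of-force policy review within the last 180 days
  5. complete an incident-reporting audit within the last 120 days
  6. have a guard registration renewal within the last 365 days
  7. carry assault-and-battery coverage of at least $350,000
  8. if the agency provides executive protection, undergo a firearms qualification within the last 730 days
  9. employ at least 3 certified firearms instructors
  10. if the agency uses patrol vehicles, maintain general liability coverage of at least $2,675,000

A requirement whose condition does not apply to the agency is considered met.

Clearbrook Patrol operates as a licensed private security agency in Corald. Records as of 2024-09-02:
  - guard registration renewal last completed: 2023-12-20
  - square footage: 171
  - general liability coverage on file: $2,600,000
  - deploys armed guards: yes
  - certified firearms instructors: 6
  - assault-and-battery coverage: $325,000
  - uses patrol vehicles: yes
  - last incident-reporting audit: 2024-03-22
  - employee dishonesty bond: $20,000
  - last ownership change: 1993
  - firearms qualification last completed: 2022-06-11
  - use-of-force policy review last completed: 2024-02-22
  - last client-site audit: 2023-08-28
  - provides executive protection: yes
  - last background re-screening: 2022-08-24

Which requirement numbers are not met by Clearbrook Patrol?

1, 2, 3, 4, 5, 7, 8, 10

1. client-site audit 371 days ago vs limit 365 → not met
2. condition 'deploys armed guards' holds; employee dishonesty bond $20,000 < $35,000 → not met
3. background re-screening 740 days ago vs limit 730 → not met
4. use-of-force policy review 193 days ago vs limit 180 → not met
5. incident-reporting audit 164 days ago vs limit 120 → not met
6. guard registration renewal 257 days ago vs limit 365 → met
7. assault-and-battery coverage $325,000 < $350,000 → not met
8. condition 'provides executive protection' holds; firearms qualification 814 days ago vs limit 730 → not met
9. certified firearms instructors 6 ≥ 3 → met
10. condition 'uses patrol vehicles' holds; general liability coverage $2,600,000 < $2,675,000 → not met
Not met: 1, 2, 3, 4, 5, 7, 8, 10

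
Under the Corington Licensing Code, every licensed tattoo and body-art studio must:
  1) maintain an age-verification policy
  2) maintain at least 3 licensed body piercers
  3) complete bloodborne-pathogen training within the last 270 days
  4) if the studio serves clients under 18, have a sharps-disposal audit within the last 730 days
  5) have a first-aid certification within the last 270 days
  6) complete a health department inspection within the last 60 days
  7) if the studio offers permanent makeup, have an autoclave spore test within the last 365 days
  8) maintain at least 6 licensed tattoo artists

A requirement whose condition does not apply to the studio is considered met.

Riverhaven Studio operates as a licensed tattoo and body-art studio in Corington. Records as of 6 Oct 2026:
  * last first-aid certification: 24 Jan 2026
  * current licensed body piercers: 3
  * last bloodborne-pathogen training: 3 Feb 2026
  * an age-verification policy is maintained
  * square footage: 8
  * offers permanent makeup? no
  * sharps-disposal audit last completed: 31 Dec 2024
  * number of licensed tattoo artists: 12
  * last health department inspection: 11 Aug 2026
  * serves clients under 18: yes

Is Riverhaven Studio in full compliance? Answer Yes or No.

1. age-verification policy present → met
2. licensed body piercers 3 ≥ 3 → met
3. bloodborne-pathogen training 245 days ago vs limit 270 → met
4. condition 'serves clients under 18' holds; sharps-disposal audit 644 days ago vs limit 730 → met
5. first-aid certification 255 days ago vs limit 270 → met
6. health department inspection 56 days ago vs limit 60 → met
7. condition 'offers permanent makeup' does not hold → requirement n/a → met
8. licensed tattoo artists 12 ≥ 6 → met
All met.

Yes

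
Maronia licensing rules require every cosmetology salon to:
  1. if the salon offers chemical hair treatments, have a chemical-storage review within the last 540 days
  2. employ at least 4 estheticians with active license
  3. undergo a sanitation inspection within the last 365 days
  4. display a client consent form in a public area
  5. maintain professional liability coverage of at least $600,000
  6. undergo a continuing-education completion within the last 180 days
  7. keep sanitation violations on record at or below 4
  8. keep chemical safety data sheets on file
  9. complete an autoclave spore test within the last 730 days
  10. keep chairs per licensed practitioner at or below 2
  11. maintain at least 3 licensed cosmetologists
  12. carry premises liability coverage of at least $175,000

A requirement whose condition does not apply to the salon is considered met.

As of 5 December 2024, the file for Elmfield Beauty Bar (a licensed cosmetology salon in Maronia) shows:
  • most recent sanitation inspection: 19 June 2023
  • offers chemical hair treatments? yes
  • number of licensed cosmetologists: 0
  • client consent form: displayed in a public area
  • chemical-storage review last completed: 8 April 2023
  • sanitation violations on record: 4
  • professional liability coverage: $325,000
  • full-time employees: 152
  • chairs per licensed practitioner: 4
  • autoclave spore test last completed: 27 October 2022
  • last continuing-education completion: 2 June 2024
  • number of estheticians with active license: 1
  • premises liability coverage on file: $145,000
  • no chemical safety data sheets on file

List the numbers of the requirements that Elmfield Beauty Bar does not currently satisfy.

1. condition 'offers chemical hair treatments' holds; chemical-storage review 607 days ago vs limit 540 → not met
2. estheticians with active license 1 < 4 → not met
3. sanitation inspection 535 days ago vs limit 365 → not met
4. client consent form present → met
5. professional liability coverage $325,000 < $600,000 → not met
6. continuing-education completion 186 days ago vs limit 180 → not met
7. sanitation violations on record 4 ≤ 4 → met
8. chemical safety data sheets absent → not met
9. autoclave spore test 770 days ago vs limit 730 → not met
10. chairs per licensed practitioner 4 > 2 → not met
11. licensed cosmetologists 0 < 3 → not met
12. premises liability coverage $145,000 < $175,000 → not met
Not met: 1, 2, 3, 5, 6, 8, 9, 10, 11, 12

1, 2, 3, 5, 6, 8, 9, 10, 11, 12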